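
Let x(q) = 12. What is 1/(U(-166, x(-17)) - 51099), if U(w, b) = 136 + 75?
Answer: -1/50888 ≈ -1.9651e-5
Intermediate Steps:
U(w, b) = 211
1/(U(-166, x(-17)) - 51099) = 1/(211 - 51099) = 1/(-50888) = -1/50888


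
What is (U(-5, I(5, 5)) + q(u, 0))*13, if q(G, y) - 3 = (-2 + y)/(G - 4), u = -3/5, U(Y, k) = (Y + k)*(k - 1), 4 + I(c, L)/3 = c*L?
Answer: 1076231/23 ≈ 46793.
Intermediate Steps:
I(c, L) = -12 + 3*L*c (I(c, L) = -12 + 3*(c*L) = -12 + 3*(L*c) = -12 + 3*L*c)
U(Y, k) = (-1 + k)*(Y + k) (U(Y, k) = (Y + k)*(-1 + k) = (-1 + k)*(Y + k))
u = -3/5 (u = -3*1/5 = -3/5 ≈ -0.60000)
q(G, y) = 3 + (-2 + y)/(-4 + G) (q(G, y) = 3 + (-2 + y)/(G - 4) = 3 + (-2 + y)/(-4 + G))
(U(-5, I(5, 5)) + q(u, 0))*13 = (((-12 + 3*5*5)**2 - 1*(-5) - (-12 + 3*5*5) - 5*(-12 + 3*5*5)) + (-14 + 0 + 3*(-3/5))/(-4 - 3/5))*13 = (((-12 + 75)**2 + 5 - (-12 + 75) - 5*(-12 + 75)) + (-14 + 0 - 9/5)/(-23/5))*13 = ((63**2 + 5 - 1*63 - 5*63) - 5/23*(-79/5))*13 = ((3969 + 5 - 63 - 315) + 79/23)*13 = (3596 + 79/23)*13 = (82787/23)*13 = 1076231/23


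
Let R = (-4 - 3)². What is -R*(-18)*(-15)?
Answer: -13230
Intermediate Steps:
R = 49 (R = (-7)² = 49)
-R*(-18)*(-15) = -49*(-18)*(-15) = -(-882)*(-15) = -1*13230 = -13230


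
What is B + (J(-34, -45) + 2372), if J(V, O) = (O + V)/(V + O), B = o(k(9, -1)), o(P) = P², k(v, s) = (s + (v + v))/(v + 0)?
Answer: 192502/81 ≈ 2376.6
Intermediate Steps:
k(v, s) = (s + 2*v)/v
B = 289/81 (B = (2 - 1/9)² = (2 - 1*⅑)² = (2 - ⅑)² = (17/9)² = 289/81 ≈ 3.5679)
J(V, O) = 1 (J(V, O) = (O + V)/(O + V) = 1)
B + (J(-34, -45) + 2372) = 289/81 + (1 + 2372) = 289/81 + 2373 = 192502/81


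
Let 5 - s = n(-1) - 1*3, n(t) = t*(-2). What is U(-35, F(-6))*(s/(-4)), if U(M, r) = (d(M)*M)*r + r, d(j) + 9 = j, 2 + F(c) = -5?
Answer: 32361/2 ≈ 16181.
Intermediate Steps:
F(c) = -7 (F(c) = -2 - 5 = -7)
d(j) = -9 + j
n(t) = -2*t
s = 6 (s = 5 - (-2*(-1) - 1*3) = 5 - (2 - 3) = 5 - 1*(-1) = 5 + 1 = 6)
U(M, r) = r + M*r*(-9 + M) (U(M, r) = ((-9 + M)*M)*r + r = (M*(-9 + M))*r + r = M*r*(-9 + M) + r = r + M*r*(-9 + M))
U(-35, F(-6))*(s/(-4)) = (-7*(1 - 35*(-9 - 35)))*(6/(-4)) = (-7*(1 - 35*(-44)))*(6*(-¼)) = -7*(1 + 1540)*(-3/2) = -7*1541*(-3/2) = -10787*(-3/2) = 32361/2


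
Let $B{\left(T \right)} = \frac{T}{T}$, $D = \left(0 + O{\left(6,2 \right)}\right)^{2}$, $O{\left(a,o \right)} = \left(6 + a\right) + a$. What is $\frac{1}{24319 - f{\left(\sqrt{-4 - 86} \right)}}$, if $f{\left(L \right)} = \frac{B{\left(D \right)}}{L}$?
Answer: $\frac{2188710}{53227238491} - \frac{3 i \sqrt{10}}{53227238491} \approx 4.112 \cdot 10^{-5} - 1.7823 \cdot 10^{-10} i$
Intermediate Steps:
$O{\left(a,o \right)} = 6 + 2 a$
$D = 324$ ($D = \left(0 + \left(6 + 2 \cdot 6\right)\right)^{2} = \left(0 + \left(6 + 12\right)\right)^{2} = \left(0 + 18\right)^{2} = 18^{2} = 324$)
$B{\left(T \right)} = 1$
$f{\left(L \right)} = \frac{1}{L}$ ($f{\left(L \right)} = 1 \frac{1}{L} = \frac{1}{L}$)
$\frac{1}{24319 - f{\left(\sqrt{-4 - 86} \right)}} = \frac{1}{24319 - \frac{1}{\sqrt{-4 - 86}}} = \frac{1}{24319 - \frac{1}{\sqrt{-90}}} = \frac{1}{24319 - \frac{1}{3 i \sqrt{10}}} = \frac{1}{24319 - - \frac{i \sqrt{10}}{30}} = \frac{1}{24319 + \frac{i \sqrt{10}}{30}}$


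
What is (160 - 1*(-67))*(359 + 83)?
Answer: 100334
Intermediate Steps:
(160 - 1*(-67))*(359 + 83) = (160 + 67)*442 = 227*442 = 100334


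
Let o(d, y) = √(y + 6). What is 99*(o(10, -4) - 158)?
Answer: -15642 + 99*√2 ≈ -15502.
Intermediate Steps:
o(d, y) = √(6 + y)
99*(o(10, -4) - 158) = 99*(√(6 - 4) - 158) = 99*(√2 - 158) = 99*(-158 + √2) = -15642 + 99*√2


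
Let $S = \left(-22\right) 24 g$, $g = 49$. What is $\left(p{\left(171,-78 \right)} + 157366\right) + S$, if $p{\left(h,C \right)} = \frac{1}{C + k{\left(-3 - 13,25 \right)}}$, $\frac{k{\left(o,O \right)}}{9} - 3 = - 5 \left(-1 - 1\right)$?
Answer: $\frac{5128267}{39} \approx 1.3149 \cdot 10^{5}$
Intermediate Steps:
$S = -25872$ ($S = \left(-22\right) 24 \cdot 49 = \left(-528\right) 49 = -25872$)
$k{\left(o,O \right)} = 117$ ($k{\left(o,O \right)} = 27 + 9 \left(- 5 \left(-1 - 1\right)\right) = 27 + 9 \left(\left(-5\right) \left(-2\right)\right) = 27 + 9 \cdot 10 = 27 + 90 = 117$)
$p{\left(h,C \right)} = \frac{1}{117 + C}$ ($p{\left(h,C \right)} = \frac{1}{C + 117} = \frac{1}{117 + C}$)
$\left(p{\left(171,-78 \right)} + 157366\right) + S = \left(\frac{1}{117 - 78} + 157366\right) - 25872 = \left(\frac{1}{39} + 157366\right) - 25872 = \frac{6137275}{39} - 25872 = \frac{5128267}{39}$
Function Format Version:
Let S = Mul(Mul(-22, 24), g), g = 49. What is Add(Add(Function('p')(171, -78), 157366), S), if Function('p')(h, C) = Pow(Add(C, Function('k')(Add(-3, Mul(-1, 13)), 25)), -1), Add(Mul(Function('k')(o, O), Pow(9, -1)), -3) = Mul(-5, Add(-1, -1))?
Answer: Rational(5128267, 39) ≈ 1.3149e+5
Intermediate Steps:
S = -25872 (S = Mul(Mul(-22, 24), 49) = Mul(-528, 49) = -25872)
Function('k')(o, O) = 117 (Function('k')(o, O) = Add(27, Mul(9, Mul(-5, Add(-1, -1)))) = Add(27, Mul(9, Mul(-5, -2))) = Add(27, Mul(9, 10)) = Add(27, 90) = 117)
Function('p')(h, C) = Pow(Add(117, C), -1) (Function('p')(h, C) = Pow(Add(C, 117), -1) = Pow(Add(117, C), -1))
Add(Add(Function('p')(171, -78), 157366), S) = Add(Add(Pow(Add(117, -78), -1), 157366), -25872) = Add(Add(Pow(39, -1), 157366), -25872) = Add(Add(Rational(1, 39), 157366), -25872) = Add(Rational(6137275, 39), -25872) = Rational(5128267, 39)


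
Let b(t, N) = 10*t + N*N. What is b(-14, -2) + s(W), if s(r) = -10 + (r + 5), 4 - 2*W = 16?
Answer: -147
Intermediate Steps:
W = -6 (W = 2 - ½*16 = 2 - 8 = -6)
s(r) = -5 + r (s(r) = -10 + (5 + r) = -5 + r)
b(t, N) = N² + 10*t (b(t, N) = 10*t + N² = N² + 10*t)
b(-14, -2) + s(W) = ((-2)² + 10*(-14)) + (-5 - 6) = (4 - 140) - 11 = -136 - 11 = -147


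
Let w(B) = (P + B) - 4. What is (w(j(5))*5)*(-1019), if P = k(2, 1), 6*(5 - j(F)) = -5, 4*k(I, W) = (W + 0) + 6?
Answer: -219085/12 ≈ -18257.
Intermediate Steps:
k(I, W) = 3/2 + W/4 (k(I, W) = ((W + 0) + 6)/4 = (W + 6)/4 = (6 + W)/4 = 3/2 + W/4)
j(F) = 35/6 (j(F) = 5 - ⅙*(-5) = 5 + ⅚ = 35/6)
P = 7/4 (P = 3/2 + (¼)*1 = 3/2 + ¼ = 7/4 ≈ 1.7500)
w(B) = -9/4 + B (w(B) = (7/4 + B) - 4 = -9/4 + B)
(w(j(5))*5)*(-1019) = ((-9/4 + 35/6)*5)*(-1019) = ((43/12)*5)*(-1019) = (215/12)*(-1019) = -219085/12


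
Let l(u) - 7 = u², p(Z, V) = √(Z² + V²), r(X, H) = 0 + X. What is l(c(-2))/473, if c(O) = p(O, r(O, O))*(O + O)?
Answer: 135/473 ≈ 0.28541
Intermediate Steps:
r(X, H) = X
p(Z, V) = √(V² + Z²)
c(O) = 2*O*√2*√(O²) (c(O) = √(O² + O²)*(O + O) = √(2*O²)*(2*O) = (√2*√(O²))*(2*O) = 2*O*√2*√(O²))
l(u) = 7 + u²
l(c(-2))/473 = (7 + (2*(-2)*√2*√((-2)²))²)/473 = (7 + (2*(-2)*√2*√4)²)*(1/473) = (7 + (2*(-2)*√2*2)²)*(1/473) = (7 + (-8*√2)²)*(1/473) = (7 + 128)*(1/473) = 135*(1/473) = 135/473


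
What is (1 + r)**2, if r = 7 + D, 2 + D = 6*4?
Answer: 900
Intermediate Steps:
D = 22 (D = -2 + 6*4 = -2 + 24 = 22)
r = 29 (r = 7 + 22 = 29)
(1 + r)**2 = (1 + 29)**2 = 30**2 = 900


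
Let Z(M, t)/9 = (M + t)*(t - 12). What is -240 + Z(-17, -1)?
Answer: 1866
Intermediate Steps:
Z(M, t) = 9*(-12 + t)*(M + t) (Z(M, t) = 9*((M + t)*(t - 12)) = 9*((M + t)*(-12 + t)) = 9*((-12 + t)*(M + t)) = 9*(-12 + t)*(M + t))
-240 + Z(-17, -1) = -240 + (-108*(-17) - 108*(-1) + 9*(-1)² + 9*(-17)*(-1)) = -240 + (1836 + 108 + 9*1 + 153) = -240 + (1836 + 108 + 9 + 153) = -240 + 2106 = 1866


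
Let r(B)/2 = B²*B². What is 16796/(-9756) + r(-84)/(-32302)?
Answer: -121498642753/39392289 ≈ -3084.3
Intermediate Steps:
r(B) = 2*B⁴ (r(B) = 2*(B²*B²) = 2*B⁴)
16796/(-9756) + r(-84)/(-32302) = 16796/(-9756) + (2*(-84)⁴)/(-32302) = 16796*(-1/9756) + (2*49787136)*(-1/32302) = -4199/2439 + 99574272*(-1/32302) = -4199/2439 - 49787136/16151 = -121498642753/39392289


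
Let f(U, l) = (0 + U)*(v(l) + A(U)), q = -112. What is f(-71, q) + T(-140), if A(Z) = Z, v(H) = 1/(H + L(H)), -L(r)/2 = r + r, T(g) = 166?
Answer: 1749481/336 ≈ 5206.8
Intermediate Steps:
L(r) = -4*r (L(r) = -2*(r + r) = -4*r)
v(H) = -1/(3*H) (v(H) = 1/(H - 4*H) = 1/(-3*H) = -1/(3*H))
f(U, l) = U*(U - 1/(3*l)) (f(U, l) = (0 + U)*(-1/(3*l) + U) = U*(U - 1/(3*l)))
f(-71, q) + T(-140) = ((-71)**2 - 1/3*(-71)/(-112)) + 166 = (5041 - 1/3*(-71)*(-1/112)) + 166 = (5041 - 71/336) + 166 = 1693705/336 + 166 = 1749481/336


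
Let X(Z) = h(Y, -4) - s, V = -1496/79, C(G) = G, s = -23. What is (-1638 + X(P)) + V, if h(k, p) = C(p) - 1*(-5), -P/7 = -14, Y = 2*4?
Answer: -129002/79 ≈ -1632.9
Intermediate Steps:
Y = 8
P = 98 (P = -7*(-14) = 98)
V = -1496/79 (V = -1496*1/79 = -1496/79 ≈ -18.937)
h(k, p) = 5 + p (h(k, p) = p - 1*(-5) = p + 5 = 5 + p)
X(Z) = 24 (X(Z) = (5 - 4) - 1*(-23) = 1 + 23 = 24)
(-1638 + X(P)) + V = (-1638 + 24) - 1496/79 = -1614 - 1496/79 = -129002/79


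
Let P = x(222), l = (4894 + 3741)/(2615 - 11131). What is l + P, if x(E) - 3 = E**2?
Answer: 419719457/8516 ≈ 49286.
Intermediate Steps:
x(E) = 3 + E**2
l = -8635/8516 (l = 8635/(-8516) = 8635*(-1/8516) = -8635/8516 ≈ -1.0140)
P = 49287 (P = 3 + 222**2 = 3 + 49284 = 49287)
l + P = -8635/8516 + 49287 = 419719457/8516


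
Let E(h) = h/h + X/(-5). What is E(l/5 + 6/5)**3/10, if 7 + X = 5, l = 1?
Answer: 343/1250 ≈ 0.27440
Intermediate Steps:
X = -2 (X = -7 + 5 = -2)
E(h) = 7/5 (E(h) = h/h - 2/(-5) = 1 - 2*(-1/5) = 1 + 2/5 = 7/5)
E(l/5 + 6/5)**3/10 = (7/5)**3/10 = (343/125)*(1/10) = 343/1250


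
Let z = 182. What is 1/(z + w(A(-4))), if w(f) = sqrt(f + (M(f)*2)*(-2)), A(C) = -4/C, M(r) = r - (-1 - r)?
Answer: 182/33135 - I*sqrt(11)/33135 ≈ 0.0054927 - 0.00010009*I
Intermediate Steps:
M(r) = 1 + 2*r (M(r) = r + (1 + r) = 1 + 2*r)
w(f) = sqrt(-4 - 7*f) (w(f) = sqrt(f + ((1 + 2*f)*2)*(-2)) = sqrt(f + (2 + 4*f)*(-2)) = sqrt(f + (-4 - 8*f)) = sqrt(-4 - 7*f))
1/(z + w(A(-4))) = 1/(182 + sqrt(-4 - (-28)/(-4))) = 1/(182 + sqrt(-4 - (-28)*(-1)/4)) = 1/(182 + sqrt(-4 - 7*1)) = 1/(182 + sqrt(-4 - 7)) = 1/(182 + sqrt(-11)) = 1/(182 + I*sqrt(11))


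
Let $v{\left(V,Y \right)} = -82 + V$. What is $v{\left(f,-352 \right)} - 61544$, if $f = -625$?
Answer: $-62251$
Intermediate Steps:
$v{\left(f,-352 \right)} - 61544 = \left(-82 - 625\right) - 61544 = -707 - 61544 = -62251$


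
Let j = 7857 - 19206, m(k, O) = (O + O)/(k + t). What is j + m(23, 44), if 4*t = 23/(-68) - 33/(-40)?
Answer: -713510599/62891 ≈ -11345.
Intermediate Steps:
t = 331/2720 (t = (23/(-68) - 33/(-40))/4 = (23*(-1/68) - 33*(-1/40))/4 = (-23/68 + 33/40)/4 = (¼)*(331/680) = 331/2720 ≈ 0.12169)
m(k, O) = 2*O/(331/2720 + k) (m(k, O) = (O + O)/(k + 331/2720) = (2*O)/(331/2720 + k) = 2*O/(331/2720 + k))
j = -11349
j + m(23, 44) = -11349 + 5440*44/(331 + 2720*23) = -11349 + 5440*44/(331 + 62560) = -11349 + 5440*44/62891 = -11349 + 5440*44*(1/62891) = -11349 + 239360/62891 = -713510599/62891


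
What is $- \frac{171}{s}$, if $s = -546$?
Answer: $\frac{57}{182} \approx 0.31319$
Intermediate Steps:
$- \frac{171}{s} = - \frac{171}{-546} = \left(-171\right) \left(- \frac{1}{546}\right) = \frac{57}{182}$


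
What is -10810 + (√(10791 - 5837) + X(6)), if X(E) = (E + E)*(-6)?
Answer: -10882 + √4954 ≈ -10812.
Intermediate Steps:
X(E) = -12*E (X(E) = (2*E)*(-6) = -12*E)
-10810 + (√(10791 - 5837) + X(6)) = -10810 + (√(10791 - 5837) - 12*6) = -10810 + (√4954 - 72) = -10810 + (-72 + √4954) = -10882 + √4954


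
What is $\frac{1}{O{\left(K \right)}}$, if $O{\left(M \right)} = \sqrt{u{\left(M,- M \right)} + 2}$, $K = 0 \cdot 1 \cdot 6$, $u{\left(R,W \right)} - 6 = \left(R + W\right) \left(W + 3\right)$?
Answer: $\frac{\sqrt{2}}{4} \approx 0.35355$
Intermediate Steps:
$u{\left(R,W \right)} = 6 + \left(3 + W\right) \left(R + W\right)$ ($u{\left(R,W \right)} = 6 + \left(R + W\right) \left(W + 3\right) = 6 + \left(R + W\right) \left(3 + W\right) = 6 + \left(3 + W\right) \left(R + W\right)$)
$K = 0$ ($K = 0 \cdot 6 = 0$)
$O{\left(M \right)} = 2 \sqrt{2}$ ($O{\left(M \right)} = \sqrt{\left(6 + \left(- M\right)^{2} + 3 M + 3 \left(- M\right) + M \left(- M\right)\right) + 2} = \sqrt{\left(6 + M^{2} + 3 M - 3 M - M^{2}\right) + 2} = \sqrt{6 + 2} = \sqrt{8} = 2 \sqrt{2}$)
$\frac{1}{O{\left(K \right)}} = \frac{1}{2 \sqrt{2}} = \frac{\sqrt{2}}{4}$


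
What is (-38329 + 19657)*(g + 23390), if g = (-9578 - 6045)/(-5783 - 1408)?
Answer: -61585789136/141 ≈ -4.3678e+8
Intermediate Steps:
g = 919/423 (g = -15623/(-7191) = -15623*(-1/7191) = 919/423 ≈ 2.1726)
(-38329 + 19657)*(g + 23390) = (-38329 + 19657)*(919/423 + 23390) = -18672*9894889/423 = -61585789136/141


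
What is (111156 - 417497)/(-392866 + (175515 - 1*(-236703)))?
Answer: -306341/19352 ≈ -15.830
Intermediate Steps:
(111156 - 417497)/(-392866 + (175515 - 1*(-236703))) = -306341/(-392866 + (175515 + 236703)) = -306341/(-392866 + 412218) = -306341/19352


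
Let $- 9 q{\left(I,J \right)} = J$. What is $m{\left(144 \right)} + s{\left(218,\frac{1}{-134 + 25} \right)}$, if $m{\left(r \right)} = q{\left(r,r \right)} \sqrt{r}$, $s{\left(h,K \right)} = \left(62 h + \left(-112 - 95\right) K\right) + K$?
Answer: $\frac{1452522}{109} \approx 13326.0$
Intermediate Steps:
$q{\left(I,J \right)} = - \frac{J}{9}$
$s{\left(h,K \right)} = - 206 K + 62 h$ ($s{\left(h,K \right)} = \left(62 h + \left(-112 - 95\right) K\right) + K = \left(62 h - 207 K\right) + K = \left(- 207 K + 62 h\right) + K = - 206 K + 62 h$)
$m{\left(r \right)} = - \frac{r^{\frac{3}{2}}}{9}$ ($m{\left(r \right)} = - \frac{r}{9} \sqrt{r} = - \frac{r^{\frac{3}{2}}}{9}$)
$m{\left(144 \right)} + s{\left(218,\frac{1}{-134 + 25} \right)} = - \frac{144^{\frac{3}{2}}}{9} + \left(- \frac{206}{-134 + 25} + 62 \cdot 218\right) = \left(- \frac{1}{9}\right) 1728 + \left(- \frac{206}{-109} + 13516\right) = -192 + \left(\left(-206\right) \left(- \frac{1}{109}\right) + 13516\right) = -192 + \left(\frac{206}{109} + 13516\right) = -192 + \frac{1473450}{109} = \frac{1452522}{109}$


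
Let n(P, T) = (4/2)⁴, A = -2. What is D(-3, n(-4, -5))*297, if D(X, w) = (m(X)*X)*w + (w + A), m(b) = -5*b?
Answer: -209682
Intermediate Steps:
n(P, T) = 16 (n(P, T) = (4*(½))⁴ = 2⁴ = 16)
D(X, w) = -2 + w - 5*w*X² (D(X, w) = ((-5*X)*X)*w + (w - 2) = (-5*X²)*w + (-2 + w) = -5*w*X² + (-2 + w) = -2 + w - 5*w*X²)
D(-3, n(-4, -5))*297 = (-2 + 16 - 5*16*(-3)²)*297 = (-2 + 16 - 5*16*9)*297 = (-2 + 16 - 720)*297 = -706*297 = -209682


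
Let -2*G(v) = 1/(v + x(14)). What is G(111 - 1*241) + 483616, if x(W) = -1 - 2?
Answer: 128641857/266 ≈ 4.8362e+5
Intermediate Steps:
x(W) = -3
G(v) = -1/(2*(-3 + v)) (G(v) = -1/(2*(v - 3)) = -1/(2*(-3 + v)))
G(111 - 1*241) + 483616 = -1/(-6 + 2*(111 - 1*241)) + 483616 = -1/(-6 + 2*(111 - 241)) + 483616 = -1/(-6 + 2*(-130)) + 483616 = -1/(-6 - 260) + 483616 = -1/(-266) + 483616 = -1*(-1/266) + 483616 = 1/266 + 483616 = 128641857/266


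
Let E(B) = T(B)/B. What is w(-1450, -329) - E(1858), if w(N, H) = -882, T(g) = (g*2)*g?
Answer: -4598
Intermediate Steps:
T(g) = 2*g**2 (T(g) = (2*g)*g = 2*g**2)
E(B) = 2*B (E(B) = (2*B**2)/B = 2*B)
w(-1450, -329) - E(1858) = -882 - 2*1858 = -882 - 1*3716 = -882 - 3716 = -4598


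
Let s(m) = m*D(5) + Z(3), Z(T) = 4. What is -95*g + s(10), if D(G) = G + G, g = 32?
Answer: -2936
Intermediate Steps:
D(G) = 2*G
s(m) = 4 + 10*m (s(m) = m*(2*5) + 4 = m*10 + 4 = 10*m + 4 = 4 + 10*m)
-95*g + s(10) = -95*32 + (4 + 10*10) = -3040 + (4 + 100) = -3040 + 104 = -2936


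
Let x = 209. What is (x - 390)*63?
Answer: -11403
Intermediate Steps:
(x - 390)*63 = (209 - 390)*63 = -181*63 = -11403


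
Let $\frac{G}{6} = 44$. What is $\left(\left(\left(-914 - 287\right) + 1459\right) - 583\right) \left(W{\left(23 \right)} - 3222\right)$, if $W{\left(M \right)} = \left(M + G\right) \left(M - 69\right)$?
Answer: $5337800$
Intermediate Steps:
$G = 264$ ($G = 6 \cdot 44 = 264$)
$W{\left(M \right)} = \left(-69 + M\right) \left(264 + M\right)$ ($W{\left(M \right)} = \left(M + 264\right) \left(M - 69\right) = \left(264 + M\right) \left(-69 + M\right) = \left(-69 + M\right) \left(264 + M\right)$)
$\left(\left(\left(-914 - 287\right) + 1459\right) - 583\right) \left(W{\left(23 \right)} - 3222\right) = \left(\left(\left(-914 - 287\right) + 1459\right) - 583\right) \left(\left(-18216 + 23^{2} + 195 \cdot 23\right) - 3222\right) = \left(\left(-1201 + 1459\right) - 583\right) \left(\left(-18216 + 529 + 4485\right) - 3222\right) = \left(258 - 583\right) \left(-13202 - 3222\right) = \left(-325\right) \left(-16424\right) = 5337800$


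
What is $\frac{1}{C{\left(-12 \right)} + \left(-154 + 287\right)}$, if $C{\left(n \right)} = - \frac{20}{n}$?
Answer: $\frac{3}{404} \approx 0.0074257$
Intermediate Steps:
$\frac{1}{C{\left(-12 \right)} + \left(-154 + 287\right)} = \frac{1}{- \frac{20}{-12} + \left(-154 + 287\right)} = \frac{1}{\left(-20\right) \left(- \frac{1}{12}\right) + 133} = \frac{1}{\frac{5}{3} + 133} = \frac{1}{\frac{404}{3}} = \frac{3}{404}$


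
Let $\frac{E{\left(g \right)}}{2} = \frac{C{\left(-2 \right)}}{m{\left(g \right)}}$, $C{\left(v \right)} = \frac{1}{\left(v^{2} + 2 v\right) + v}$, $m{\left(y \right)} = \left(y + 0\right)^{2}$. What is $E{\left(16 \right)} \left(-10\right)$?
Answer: $\frac{5}{128} \approx 0.039063$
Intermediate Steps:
$m{\left(y \right)} = y^{2}$
$C{\left(v \right)} = \frac{1}{v^{2} + 3 v}$
$E{\left(g \right)} = - \frac{1}{g^{2}}$ ($E{\left(g \right)} = 2 \frac{\frac{1}{-2} \frac{1}{3 - 2}}{g^{2}} = 2 \frac{\left(- \frac{1}{2}\right) 1^{-1}}{g^{2}} = 2 \frac{\left(- \frac{1}{2}\right) 1}{g^{2}} = 2 \left(- \frac{1}{2 g^{2}}\right) = - \frac{1}{g^{2}}$)
$E{\left(16 \right)} \left(-10\right) = - \frac{1}{256} \left(-10\right) = \left(-1\right) \frac{1}{256} \left(-10\right) = \left(- \frac{1}{256}\right) \left(-10\right) = \frac{5}{128}$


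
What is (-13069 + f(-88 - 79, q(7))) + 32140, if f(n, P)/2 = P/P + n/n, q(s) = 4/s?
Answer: 19075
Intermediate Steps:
f(n, P) = 4 (f(n, P) = 2*(P/P + n/n) = 2*(1 + 1) = 2*2 = 4)
(-13069 + f(-88 - 79, q(7))) + 32140 = (-13069 + 4) + 32140 = -13065 + 32140 = 19075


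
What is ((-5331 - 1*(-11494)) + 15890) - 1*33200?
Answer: -11147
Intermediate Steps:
((-5331 - 1*(-11494)) + 15890) - 1*33200 = ((-5331 + 11494) + 15890) - 33200 = (6163 + 15890) - 33200 = 22053 - 33200 = -11147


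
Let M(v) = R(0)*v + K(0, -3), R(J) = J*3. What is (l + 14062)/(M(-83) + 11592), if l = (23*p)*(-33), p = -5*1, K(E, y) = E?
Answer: 2551/1656 ≈ 1.5405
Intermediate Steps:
p = -5
R(J) = 3*J
M(v) = 0 (M(v) = (3*0)*v + 0 = 0*v + 0 = 0 + 0 = 0)
l = 3795 (l = (23*(-5))*(-33) = -115*(-33) = 3795)
(l + 14062)/(M(-83) + 11592) = (3795 + 14062)/(0 + 11592) = 17857/11592 = 17857*(1/11592) = 2551/1656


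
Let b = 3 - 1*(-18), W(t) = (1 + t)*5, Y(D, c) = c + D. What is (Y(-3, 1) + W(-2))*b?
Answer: -147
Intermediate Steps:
Y(D, c) = D + c
W(t) = 5 + 5*t
b = 21 (b = 3 + 18 = 21)
(Y(-3, 1) + W(-2))*b = ((-3 + 1) + (5 + 5*(-2)))*21 = (-2 + (5 - 10))*21 = (-2 - 5)*21 = -7*21 = -147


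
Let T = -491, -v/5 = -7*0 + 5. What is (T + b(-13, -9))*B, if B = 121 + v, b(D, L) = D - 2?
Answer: -48576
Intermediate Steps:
b(D, L) = -2 + D
v = -25 (v = -5*(-7*0 + 5) = -5*(0 + 5) = -5*5 = -25)
B = 96 (B = 121 - 25 = 96)
(T + b(-13, -9))*B = (-491 + (-2 - 13))*96 = (-491 - 15)*96 = -506*96 = -48576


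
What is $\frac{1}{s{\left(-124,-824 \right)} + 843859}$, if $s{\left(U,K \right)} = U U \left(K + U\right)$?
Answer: $- \frac{1}{13732589} \approx -7.2819 \cdot 10^{-8}$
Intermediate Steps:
$s{\left(U,K \right)} = U^{2} \left(K + U\right)$
$\frac{1}{s{\left(-124,-824 \right)} + 843859} = \frac{1}{\left(-124\right)^{2} \left(-824 - 124\right) + 843859} = \frac{1}{15376 \left(-948\right) + 843859} = \frac{1}{-14576448 + 843859} = \frac{1}{-13732589} = - \frac{1}{13732589}$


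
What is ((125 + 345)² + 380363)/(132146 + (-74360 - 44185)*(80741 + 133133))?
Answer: -601263/25353561184 ≈ -2.3715e-5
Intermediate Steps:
((125 + 345)² + 380363)/(132146 + (-74360 - 44185)*(80741 + 133133)) = (470² + 380363)/(132146 - 118545*213874) = (220900 + 380363)/(132146 - 25353693330) = 601263/(-25353561184) = 601263*(-1/25353561184) = -601263/25353561184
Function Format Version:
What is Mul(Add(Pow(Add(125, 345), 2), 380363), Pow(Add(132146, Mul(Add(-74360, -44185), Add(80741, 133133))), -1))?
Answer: Rational(-601263, 25353561184) ≈ -2.3715e-5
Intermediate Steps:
Mul(Add(Pow(Add(125, 345), 2), 380363), Pow(Add(132146, Mul(Add(-74360, -44185), Add(80741, 133133))), -1)) = Mul(Add(Pow(470, 2), 380363), Pow(Add(132146, Mul(-118545, 213874)), -1)) = Mul(Add(220900, 380363), Pow(Add(132146, -25353693330), -1)) = Mul(601263, Pow(-25353561184, -1)) = Mul(601263, Rational(-1, 25353561184)) = Rational(-601263, 25353561184)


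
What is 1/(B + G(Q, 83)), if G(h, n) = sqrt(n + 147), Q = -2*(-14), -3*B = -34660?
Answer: 10398/120131353 - 9*sqrt(230)/1201313530 ≈ 8.6442e-5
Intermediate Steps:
B = 34660/3 (B = -1/3*(-34660) = 34660/3 ≈ 11553.)
Q = 28
G(h, n) = sqrt(147 + n)
1/(B + G(Q, 83)) = 1/(34660/3 + sqrt(147 + 83)) = 1/(34660/3 + sqrt(230))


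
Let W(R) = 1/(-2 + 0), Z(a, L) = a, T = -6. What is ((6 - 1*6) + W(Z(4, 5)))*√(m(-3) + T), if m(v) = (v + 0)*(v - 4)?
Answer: -√15/2 ≈ -1.9365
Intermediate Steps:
m(v) = v*(-4 + v)
W(R) = -½ (W(R) = 1/(-2) = -½)
((6 - 1*6) + W(Z(4, 5)))*√(m(-3) + T) = ((6 - 1*6) - ½)*√(-3*(-4 - 3) - 6) = ((6 - 6) - ½)*√(-3*(-7) - 6) = (0 - ½)*√(21 - 6) = -√15/2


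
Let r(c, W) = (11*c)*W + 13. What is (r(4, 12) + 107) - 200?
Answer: 448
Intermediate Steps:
r(c, W) = 13 + 11*W*c (r(c, W) = 11*W*c + 13 = 13 + 11*W*c)
(r(4, 12) + 107) - 200 = ((13 + 11*12*4) + 107) - 200 = ((13 + 528) + 107) - 200 = (541 + 107) - 200 = 648 - 200 = 448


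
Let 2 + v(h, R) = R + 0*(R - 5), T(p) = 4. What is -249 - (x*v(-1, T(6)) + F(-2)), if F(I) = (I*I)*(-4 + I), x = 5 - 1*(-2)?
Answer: -239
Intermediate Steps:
v(h, R) = -2 + R (v(h, R) = -2 + (R + 0*(R - 5)) = -2 + (R + 0*(-5 + R)) = -2 + (R + 0) = -2 + R)
x = 7 (x = 5 + 2 = 7)
F(I) = I**2*(-4 + I)
-249 - (x*v(-1, T(6)) + F(-2)) = -249 - (7*(-2 + 4) + (-2)**2*(-4 - 2)) = -249 - (7*2 + 4*(-6)) = -249 - (14 - 24) = -249 - 1*(-10) = -249 + 10 = -239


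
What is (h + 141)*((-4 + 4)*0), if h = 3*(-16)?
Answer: 0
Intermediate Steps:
h = -48
(h + 141)*((-4 + 4)*0) = (-48 + 141)*((-4 + 4)*0) = 93*(0*0) = 93*0 = 0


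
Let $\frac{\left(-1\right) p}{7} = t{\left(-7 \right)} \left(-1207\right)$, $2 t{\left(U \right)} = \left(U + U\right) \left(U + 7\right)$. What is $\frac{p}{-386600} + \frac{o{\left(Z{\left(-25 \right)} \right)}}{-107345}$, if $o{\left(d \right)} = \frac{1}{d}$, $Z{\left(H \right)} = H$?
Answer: $\frac{1}{2683625} \approx 3.7263 \cdot 10^{-7}$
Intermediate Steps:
$t{\left(U \right)} = U \left(7 + U\right)$ ($t{\left(U \right)} = \frac{\left(U + U\right) \left(U + 7\right)}{2} = \frac{2 U \left(7 + U\right)}{2} = U \left(7 + U\right)$)
$p = 0$ ($p = - 7 - 7 \left(7 - 7\right) \left(-1207\right) = - 7 \left(-7\right) 0 \left(-1207\right) = - 7 \cdot 0 \left(-1207\right) = \left(-7\right) 0 = 0$)
$\frac{p}{-386600} + \frac{o{\left(Z{\left(-25 \right)} \right)}}{-107345} = \frac{0}{-386600} + \frac{1}{\left(-25\right) \left(-107345\right)} = 0 \left(- \frac{1}{386600}\right) - - \frac{1}{2683625} = 0 + \frac{1}{2683625} = \frac{1}{2683625}$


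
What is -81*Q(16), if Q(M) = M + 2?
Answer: -1458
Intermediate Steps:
Q(M) = 2 + M
-81*Q(16) = -81*(2 + 16) = -81*18 = -1458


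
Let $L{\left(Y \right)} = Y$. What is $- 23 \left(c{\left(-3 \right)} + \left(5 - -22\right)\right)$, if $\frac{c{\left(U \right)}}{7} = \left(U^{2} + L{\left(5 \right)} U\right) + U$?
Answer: $828$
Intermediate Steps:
$c{\left(U \right)} = 7 U^{2} + 42 U$ ($c{\left(U \right)} = 7 \left(\left(U^{2} + 5 U\right) + U\right) = 7 \left(U^{2} + 6 U\right) = 7 U^{2} + 42 U$)
$- 23 \left(c{\left(-3 \right)} + \left(5 - -22\right)\right) = - 23 \left(7 \left(-3\right) \left(6 - 3\right) + \left(5 - -22\right)\right) = - 23 \left(7 \left(-3\right) 3 + \left(5 + 22\right)\right) = - 23 \left(-63 + 27\right) = \left(-23\right) \left(-36\right) = 828$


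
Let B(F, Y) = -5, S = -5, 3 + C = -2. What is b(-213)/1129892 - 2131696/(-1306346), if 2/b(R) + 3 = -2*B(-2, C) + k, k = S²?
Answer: 19268690707829/11808239157056 ≈ 1.6318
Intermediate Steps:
C = -5 (C = -3 - 2 = -5)
k = 25 (k = (-5)² = 25)
b(R) = 1/16 (b(R) = 2/(-3 + (-2*(-5) + 25)) = 2/(-3 + (10 + 25)) = 2/(-3 + 35) = 2/32 = 2*(1/32) = 1/16)
b(-213)/1129892 - 2131696/(-1306346) = (1/16)/1129892 - 2131696/(-1306346) = (1/16)*(1/1129892) - 2131696*(-1/1306346) = 1/18078272 + 1065848/653173 = 19268690707829/11808239157056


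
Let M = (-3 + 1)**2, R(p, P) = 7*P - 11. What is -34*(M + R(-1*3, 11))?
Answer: -2380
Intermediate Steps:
R(p, P) = -11 + 7*P
M = 4 (M = (-2)**2 = 4)
-34*(M + R(-1*3, 11)) = -34*(4 + (-11 + 7*11)) = -34*(4 + (-11 + 77)) = -34*(4 + 66) = -34*70 = -2380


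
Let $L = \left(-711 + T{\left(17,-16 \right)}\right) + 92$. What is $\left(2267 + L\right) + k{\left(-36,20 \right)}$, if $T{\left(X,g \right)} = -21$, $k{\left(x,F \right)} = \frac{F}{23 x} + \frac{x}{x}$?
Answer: $\frac{336991}{207} \approx 1628.0$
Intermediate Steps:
$k{\left(x,F \right)} = 1 + \frac{F}{23 x}$ ($k{\left(x,F \right)} = F \frac{1}{23 x} + 1 = \frac{F}{23 x} + 1 = 1 + \frac{F}{23 x}$)
$L = -640$ ($L = \left(-711 - 21\right) + 92 = -732 + 92 = -640$)
$\left(2267 + L\right) + k{\left(-36,20 \right)} = \left(2267 - 640\right) + \frac{-36 + \frac{1}{23} \cdot 20}{-36} = 1627 - \frac{-36 + \frac{20}{23}}{36} = 1627 - - \frac{202}{207} = 1627 + \frac{202}{207} = \frac{336991}{207}$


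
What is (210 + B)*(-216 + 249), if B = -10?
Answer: 6600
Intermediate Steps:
(210 + B)*(-216 + 249) = (210 - 10)*(-216 + 249) = 200*33 = 6600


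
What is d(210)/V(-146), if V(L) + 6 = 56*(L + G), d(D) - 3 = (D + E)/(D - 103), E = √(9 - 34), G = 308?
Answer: 177/323354 + 5*I/970062 ≈ 0.00054739 + 5.1543e-6*I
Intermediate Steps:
E = 5*I (E = √(-25) = 5*I ≈ 5.0*I)
d(D) = 3 + (D + 5*I)/(-103 + D) (d(D) = 3 + (D + 5*I)/(D - 103) = 3 + (D + 5*I)/(-103 + D))
V(L) = 17242 + 56*L (V(L) = -6 + 56*(L + 308) = -6 + 56*(308 + L) = -6 + (17248 + 56*L) = 17242 + 56*L)
d(210)/V(-146) = ((-309 + 4*210 + 5*I)/(-103 + 210))/(17242 + 56*(-146)) = ((-309 + 840 + 5*I)/107)/(17242 - 8176) = ((531 + 5*I)/107)/9066 = (531/107 + 5*I/107)*(1/9066) = 177/323354 + 5*I/970062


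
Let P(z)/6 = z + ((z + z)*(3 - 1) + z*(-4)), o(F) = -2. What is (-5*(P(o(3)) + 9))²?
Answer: 225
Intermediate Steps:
P(z) = 6*z (P(z) = 6*(z + ((z + z)*(3 - 1) + z*(-4))) = 6*(z + ((2*z)*2 - 4*z)) = 6*(z + (4*z - 4*z)) = 6*(z + 0) = 6*z)
(-5*(P(o(3)) + 9))² = (-5*(6*(-2) + 9))² = (-5*(-12 + 9))² = (-5*(-3))² = 15² = 225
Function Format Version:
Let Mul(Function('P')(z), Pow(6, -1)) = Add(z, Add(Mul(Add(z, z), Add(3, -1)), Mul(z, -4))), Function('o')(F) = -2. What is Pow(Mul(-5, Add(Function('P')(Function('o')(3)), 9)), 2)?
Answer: 225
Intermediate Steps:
Function('P')(z) = Mul(6, z) (Function('P')(z) = Mul(6, Add(z, Add(Mul(Add(z, z), Add(3, -1)), Mul(z, -4)))) = Mul(6, Add(z, Add(Mul(Mul(2, z), 2), Mul(-4, z)))) = Mul(6, Add(z, Add(Mul(4, z), Mul(-4, z)))) = Mul(6, Add(z, 0)) = Mul(6, z))
Pow(Mul(-5, Add(Function('P')(Function('o')(3)), 9)), 2) = Pow(Mul(-5, Add(Mul(6, -2), 9)), 2) = Pow(Mul(-5, Add(-12, 9)), 2) = Pow(Mul(-5, -3), 2) = Pow(15, 2) = 225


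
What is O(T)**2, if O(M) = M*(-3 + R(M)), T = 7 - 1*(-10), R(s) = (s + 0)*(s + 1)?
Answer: 26532801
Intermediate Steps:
R(s) = s*(1 + s)
T = 17 (T = 7 + 10 = 17)
O(M) = M*(-3 + M*(1 + M))
O(T)**2 = (17*(-3 + 17*(1 + 17)))**2 = (17*(-3 + 17*18))**2 = (17*(-3 + 306))**2 = (17*303)**2 = 5151**2 = 26532801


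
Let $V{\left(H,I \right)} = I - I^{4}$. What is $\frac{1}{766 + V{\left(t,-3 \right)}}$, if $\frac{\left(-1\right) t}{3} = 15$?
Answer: $\frac{1}{682} \approx 0.0014663$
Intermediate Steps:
$t = -45$ ($t = \left(-3\right) 15 = -45$)
$\frac{1}{766 + V{\left(t,-3 \right)}} = \frac{1}{766 - 84} = \frac{1}{682}$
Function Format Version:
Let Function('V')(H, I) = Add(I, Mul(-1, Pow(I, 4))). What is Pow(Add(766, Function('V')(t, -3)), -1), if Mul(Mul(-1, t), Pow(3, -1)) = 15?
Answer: Rational(1, 682) ≈ 0.0014663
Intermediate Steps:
t = -45 (t = Mul(-3, 15) = -45)
Pow(Add(766, Function('V')(t, -3)), -1) = Pow(Add(766, Add(-3, Mul(-1, Pow(-3, 4)))), -1) = Pow(Add(766, Add(-3, Mul(-1, 81))), -1) = Pow(Add(766, Add(-3, -81)), -1) = Pow(Add(766, -84), -1) = Pow(682, -1) = Rational(1, 682)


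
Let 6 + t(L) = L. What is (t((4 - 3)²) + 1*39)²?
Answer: 1156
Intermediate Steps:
t(L) = -6 + L
(t((4 - 3)²) + 1*39)² = ((-6 + (4 - 3)²) + 1*39)² = ((-6 + 1²) + 39)² = ((-6 + 1) + 39)² = (-5 + 39)² = 34² = 1156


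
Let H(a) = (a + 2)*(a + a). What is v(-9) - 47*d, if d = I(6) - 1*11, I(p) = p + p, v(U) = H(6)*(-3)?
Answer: -335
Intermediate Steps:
H(a) = 2*a*(2 + a) (H(a) = (2 + a)*(2*a) = 2*a*(2 + a))
v(U) = -288 (v(U) = (2*6*(2 + 6))*(-3) = (2*6*8)*(-3) = 96*(-3) = -288)
I(p) = 2*p
d = 1 (d = 2*6 - 1*11 = 12 - 11 = 1)
v(-9) - 47*d = -288 - 47*1 = -288 - 47 = -335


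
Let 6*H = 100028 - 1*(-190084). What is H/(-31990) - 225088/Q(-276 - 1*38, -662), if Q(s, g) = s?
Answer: 1796345648/2511215 ≈ 715.33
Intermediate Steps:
H = 48352 (H = (100028 - 1*(-190084))/6 = (100028 + 190084)/6 = (⅙)*290112 = 48352)
H/(-31990) - 225088/Q(-276 - 1*38, -662) = 48352/(-31990) - 225088/(-276 - 1*38) = 48352*(-1/31990) - 225088/(-276 - 38) = -24176/15995 - 225088/(-314) = -24176/15995 - 225088*(-1/314) = -24176/15995 + 112544/157 = 1796345648/2511215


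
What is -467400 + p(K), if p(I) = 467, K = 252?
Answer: -466933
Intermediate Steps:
-467400 + p(K) = -467400 + 467 = -466933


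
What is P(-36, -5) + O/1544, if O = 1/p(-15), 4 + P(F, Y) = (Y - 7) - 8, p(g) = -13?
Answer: -481729/20072 ≈ -24.000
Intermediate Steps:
P(F, Y) = -19 + Y (P(F, Y) = -4 + ((Y - 7) - 8) = -4 + ((-7 + Y) - 8) = -4 + (-15 + Y) = -19 + Y)
O = -1/13 (O = 1/(-13) = -1/13 ≈ -0.076923)
P(-36, -5) + O/1544 = (-19 - 5) - 1/13/1544 = -24 + (1/1544)*(-1/13) = -24 - 1/20072 = -481729/20072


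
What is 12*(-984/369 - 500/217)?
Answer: -12944/217 ≈ -59.650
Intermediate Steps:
12*(-984/369 - 500/217) = 12*(-984*1/369 - 500*1/217) = 12*(-8/3 - 500/217) = 12*(-3236/651) = -12944/217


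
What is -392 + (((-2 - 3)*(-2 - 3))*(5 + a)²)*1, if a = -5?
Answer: -392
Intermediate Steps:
-392 + (((-2 - 3)*(-2 - 3))*(5 + a)²)*1 = -392 + (((-2 - 3)*(-2 - 3))*(5 - 5)²)*1 = -392 + (-5*(-5)*0²)*1 = -392 + (25*0)*1 = -392 + 0*1 = -392 + 0 = -392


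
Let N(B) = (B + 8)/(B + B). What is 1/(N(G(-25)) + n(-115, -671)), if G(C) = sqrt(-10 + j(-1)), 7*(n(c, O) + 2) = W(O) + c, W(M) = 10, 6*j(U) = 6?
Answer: -594/9865 + 48*I/9865 ≈ -0.060213 + 0.0048657*I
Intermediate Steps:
j(U) = 1 (j(U) = (1/6)*6 = 1)
n(c, O) = -4/7 + c/7 (n(c, O) = -2 + (10 + c)/7 = -2 + (10/7 + c/7) = -4/7 + c/7)
G(C) = 3*I (G(C) = sqrt(-10 + 1) = sqrt(-9) = 3*I)
N(B) = (8 + B)/(2*B) (N(B) = (8 + B)/((2*B)) = (8 + B)*(1/(2*B)) = (8 + B)/(2*B))
1/(N(G(-25)) + n(-115, -671)) = 1/((8 + 3*I)/(2*((3*I))) + (-4/7 + (1/7)*(-115))) = 1/((-I/3)*(8 + 3*I)/2 + (-4/7 - 115/7)) = 1/(-I*(8 + 3*I)/6 - 17) = 1/(-17 - I*(8 + 3*I)/6)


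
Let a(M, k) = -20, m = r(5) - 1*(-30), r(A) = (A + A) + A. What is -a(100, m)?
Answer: 20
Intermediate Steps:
r(A) = 3*A (r(A) = 2*A + A = 3*A)
m = 45 (m = 3*5 - 1*(-30) = 15 + 30 = 45)
-a(100, m) = -1*(-20) = 20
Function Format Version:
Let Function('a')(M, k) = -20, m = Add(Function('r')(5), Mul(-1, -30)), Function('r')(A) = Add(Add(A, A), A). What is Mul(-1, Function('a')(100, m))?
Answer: 20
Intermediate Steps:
Function('r')(A) = Mul(3, A) (Function('r')(A) = Add(Mul(2, A), A) = Mul(3, A))
m = 45 (m = Add(Mul(3, 5), Mul(-1, -30)) = Add(15, 30) = 45)
Mul(-1, Function('a')(100, m)) = Mul(-1, -20) = 20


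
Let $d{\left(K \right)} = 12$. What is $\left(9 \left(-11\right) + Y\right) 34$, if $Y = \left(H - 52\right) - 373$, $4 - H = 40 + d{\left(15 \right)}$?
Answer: $-19448$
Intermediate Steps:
$H = -48$ ($H = 4 - \left(40 + 12\right) = 4 - 52 = -48$)
$Y = -473$ ($Y = \left(-48 - 52\right) - 373 = -100 - 373 = -473$)
$\left(9 \left(-11\right) + Y\right) 34 = \left(9 \left(-11\right) - 473\right) 34 = \left(-99 - 473\right) 34 = \left(-572\right) 34 = -19448$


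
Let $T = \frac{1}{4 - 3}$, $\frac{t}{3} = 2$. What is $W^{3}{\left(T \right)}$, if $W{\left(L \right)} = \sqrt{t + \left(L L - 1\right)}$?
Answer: $6 \sqrt{6} \approx 14.697$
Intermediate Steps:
$t = 6$ ($t = 3 \cdot 2 = 6$)
$T = 1$ ($T = 1^{-1} = 1$)
$W{\left(L \right)} = \sqrt{5 + L^{2}}$ ($W{\left(L \right)} = \sqrt{6 + \left(L L - 1\right)} = \sqrt{6 + \left(L^{2} - 1\right)} = \sqrt{6 + \left(-1 + L^{2}\right)} = \sqrt{5 + L^{2}}$)
$W^{3}{\left(T \right)} = \left(\sqrt{5 + 1^{2}}\right)^{3} = \left(\sqrt{5 + 1}\right)^{3} = \left(\sqrt{6}\right)^{3} = 6 \sqrt{6}$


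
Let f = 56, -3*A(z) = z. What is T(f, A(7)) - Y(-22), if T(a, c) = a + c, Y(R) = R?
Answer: 227/3 ≈ 75.667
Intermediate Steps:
A(z) = -z/3
T(f, A(7)) - Y(-22) = (56 - ⅓*7) - 1*(-22) = (56 - 7/3) + 22 = 161/3 + 22 = 227/3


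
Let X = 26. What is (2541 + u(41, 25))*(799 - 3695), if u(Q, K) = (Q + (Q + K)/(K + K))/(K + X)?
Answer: -9385452368/1275 ≈ -7.3611e+6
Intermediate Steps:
u(Q, K) = (Q + (K + Q)/(2*K))/(26 + K) (u(Q, K) = (Q + (Q + K)/(K + K))/(K + 26) = (Q + (K + Q)/((2*K)))/(26 + K) = (Q + (K + Q)*(1/(2*K)))/(26 + K) = (Q + (K + Q)/(2*K))/(26 + K))
(2541 + u(41, 25))*(799 - 3695) = (2541 + (1/2)*(25 + 41 + 2*25*41)/(25*(26 + 25)))*(799 - 3695) = (2541 + (1/2)*(1/25)*(25 + 41 + 2050)/51)*(-2896) = (2541 + (1/2)*(1/25)*(1/51)*2116)*(-2896) = (2541 + 1058/1275)*(-2896) = (3240833/1275)*(-2896) = -9385452368/1275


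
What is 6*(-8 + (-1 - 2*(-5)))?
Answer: 6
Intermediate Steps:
6*(-8 + (-1 - 2*(-5))) = 6*(-8 + (-1 + 10)) = 6*(-8 + 9) = 6*1 = 6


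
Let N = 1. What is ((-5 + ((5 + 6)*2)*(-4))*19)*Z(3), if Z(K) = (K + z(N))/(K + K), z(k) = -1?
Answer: -589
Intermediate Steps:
Z(K) = (-1 + K)/(2*K) (Z(K) = (K - 1)/(K + K) = (-1 + K)/((2*K)) = (-1 + K)*(1/(2*K)) = (-1 + K)/(2*K))
((-5 + ((5 + 6)*2)*(-4))*19)*Z(3) = ((-5 + ((5 + 6)*2)*(-4))*19)*((½)*(-1 + 3)/3) = ((-5 + (11*2)*(-4))*19)*((½)*(⅓)*2) = ((-5 + 22*(-4))*19)*(⅓) = ((-5 - 88)*19)*(⅓) = -93*19*(⅓) = -1767*⅓ = -589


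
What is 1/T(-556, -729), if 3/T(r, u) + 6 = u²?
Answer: 177145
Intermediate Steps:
T(r, u) = 3/(-6 + u²)
1/T(-556, -729) = 1/(3/(-6 + (-729)²)) = 1/(3/(-6 + 531441)) = 1/(3/531435) = 1/(3*(1/531435)) = 1/(1/177145) = 177145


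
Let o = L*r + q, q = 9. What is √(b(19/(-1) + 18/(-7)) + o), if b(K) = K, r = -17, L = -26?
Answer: 3*√2338/7 ≈ 20.723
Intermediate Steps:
o = 451 (o = -26*(-17) + 9 = 442 + 9 = 451)
√(b(19/(-1) + 18/(-7)) + o) = √((19/(-1) + 18/(-7)) + 451) = √((19*(-1) + 18*(-⅐)) + 451) = √((-19 - 18/7) + 451) = √(-151/7 + 451) = √(3006/7) = 3*√2338/7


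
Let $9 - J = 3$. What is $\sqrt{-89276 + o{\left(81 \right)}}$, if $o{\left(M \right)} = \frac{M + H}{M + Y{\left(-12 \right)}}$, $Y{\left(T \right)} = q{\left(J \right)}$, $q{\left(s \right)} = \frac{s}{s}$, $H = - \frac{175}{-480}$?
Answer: $\frac{i \sqrt{86441061903}}{984} \approx 298.79 i$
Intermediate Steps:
$H = \frac{35}{96}$ ($H = \left(-175\right) \left(- \frac{1}{480}\right) = \frac{35}{96} \approx 0.36458$)
$J = 6$ ($J = 9 - 3 = 6$)
$q{\left(s \right)} = 1$
$Y{\left(T \right)} = 1$
$o{\left(M \right)} = \frac{\frac{35}{96} + M}{1 + M}$ ($o{\left(M \right)} = \frac{M + \frac{35}{96}}{M + 1} = \frac{\frac{35}{96} + M}{1 + M}$)
$\sqrt{-89276 + o{\left(81 \right)}} = \sqrt{-89276 + \frac{\frac{35}{96} + 81}{1 + 81}} = \sqrt{-89276 + \frac{1}{82} \cdot \frac{7811}{96}} = \sqrt{-89276 + \frac{7811}{7872}} = \sqrt{- \frac{702772861}{7872}} = \frac{i \sqrt{86441061903}}{984}$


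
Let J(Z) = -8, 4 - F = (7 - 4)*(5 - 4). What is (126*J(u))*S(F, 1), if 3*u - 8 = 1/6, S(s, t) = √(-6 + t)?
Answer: -1008*I*√5 ≈ -2254.0*I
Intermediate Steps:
F = 1 (F = 4 - (7 - 4)*(5 - 4) = 4 - 3 = 1)
u = 49/18 (u = 8/3 + (⅓)/6 = 8/3 + (⅓)*(⅙) = 8/3 + 1/18 = 49/18 ≈ 2.7222)
(126*J(u))*S(F, 1) = (126*(-8))*√(-6 + 1) = -1008*I*√5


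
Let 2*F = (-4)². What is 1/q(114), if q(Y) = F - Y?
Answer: -1/106 ≈ -0.0094340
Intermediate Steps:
F = 8 (F = (½)*(-4)² = (½)*16 = 8)
q(Y) = 8 - Y
1/q(114) = 1/(8 - 1*114) = 1/(8 - 114) = 1/(-106) = -1/106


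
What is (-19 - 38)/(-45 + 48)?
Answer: -19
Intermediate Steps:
(-19 - 38)/(-45 + 48) = -57/3 = -57*⅓ = -19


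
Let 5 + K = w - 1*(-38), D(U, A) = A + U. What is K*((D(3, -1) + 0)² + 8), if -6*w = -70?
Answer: 536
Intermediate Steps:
w = 35/3 (w = -⅙*(-70) = 35/3 ≈ 11.667)
K = 134/3 (K = -5 + (35/3 - 1*(-38)) = -5 + (35/3 + 38) = -5 + 149/3 = 134/3 ≈ 44.667)
K*((D(3, -1) + 0)² + 8) = 134*(((-1 + 3) + 0)² + 8)/3 = 134*((2 + 0)² + 8)/3 = 134*(2² + 8)/3 = 134*(4 + 8)/3 = (134/3)*12 = 536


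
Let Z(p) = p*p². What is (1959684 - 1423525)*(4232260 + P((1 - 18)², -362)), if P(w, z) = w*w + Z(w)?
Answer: 15255519682650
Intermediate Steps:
Z(p) = p³
P(w, z) = w² + w³ (P(w, z) = w*w + w³ = w² + w³)
(1959684 - 1423525)*(4232260 + P((1 - 18)², -362)) = (1959684 - 1423525)*(4232260 + ((1 - 18)²)²*(1 + (1 - 18)²)) = 536159*(4232260 + ((-17)²)²*(1 + (-17)²)) = 536159*(4232260 + 289²*(1 + 289)) = 536159*(4232260 + 83521*290) = 536159*(4232260 + 24221090) = 536159*28453350 = 15255519682650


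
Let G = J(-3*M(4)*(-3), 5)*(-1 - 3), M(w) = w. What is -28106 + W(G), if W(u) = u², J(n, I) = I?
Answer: -27706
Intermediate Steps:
G = -20 (G = 5*(-1 - 3) = 5*(-4) = -20)
-28106 + W(G) = -28106 + (-20)² = -28106 + 400 = -27706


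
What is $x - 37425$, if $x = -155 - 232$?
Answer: $-37812$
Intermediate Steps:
$x = -387$ ($x = -155 - 232 = -387$)
$x - 37425 = -387 - 37425 = -37812$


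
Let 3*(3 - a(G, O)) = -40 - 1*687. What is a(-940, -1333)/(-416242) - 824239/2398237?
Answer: -27131941367/78808970949 ≈ -0.34427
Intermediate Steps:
a(G, O) = 736/3 (a(G, O) = 3 - (-40 - 1*687)/3 = 3 - (-40 - 687)/3 = 3 - ⅓*(-727) = 3 + 727/3 = 736/3)
a(-940, -1333)/(-416242) - 824239/2398237 = (736/3)/(-416242) - 824239/2398237 = (736/3)*(-1/416242) - 824239*1/2398237 = -368/624363 - 43381/126223 = -27131941367/78808970949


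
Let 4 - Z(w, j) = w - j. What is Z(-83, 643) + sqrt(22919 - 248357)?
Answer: 730 + I*sqrt(225438) ≈ 730.0 + 474.8*I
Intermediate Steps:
Z(w, j) = 4 + j - w (Z(w, j) = 4 - (w - j) = 4 + (j - w) = 4 + j - w)
Z(-83, 643) + sqrt(22919 - 248357) = (4 + 643 - 1*(-83)) + sqrt(22919 - 248357) = (4 + 643 + 83) + sqrt(-225438) = 730 + I*sqrt(225438)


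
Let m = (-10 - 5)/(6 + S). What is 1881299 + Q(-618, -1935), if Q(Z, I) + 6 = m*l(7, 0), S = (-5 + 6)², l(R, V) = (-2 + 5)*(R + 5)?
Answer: 13168511/7 ≈ 1.8812e+6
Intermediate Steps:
l(R, V) = 15 + 3*R (l(R, V) = 3*(5 + R) = 15 + 3*R)
S = 1 (S = 1² = 1)
m = -15/7 (m = (-10 - 5)/(6 + 1) = -15/7 ≈ -2.1429)
Q(Z, I) = -582/7 (Q(Z, I) = -6 - 15*(15 + 3*7)/7 = -6 - 15*(15 + 21)/7 = -6 - 15/7*36 = -6 - 540/7 = -582/7)
1881299 + Q(-618, -1935) = 1881299 - 582/7 = 13168511/7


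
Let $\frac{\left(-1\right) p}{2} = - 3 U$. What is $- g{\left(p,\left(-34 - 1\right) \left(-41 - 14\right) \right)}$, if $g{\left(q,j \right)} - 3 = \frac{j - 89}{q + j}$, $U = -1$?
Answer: $- \frac{7593}{1919} \approx -3.9567$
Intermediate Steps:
$p = -6$ ($p = - 2 \left(\left(-3\right) \left(-1\right)\right) = \left(-2\right) 3 = -6$)
$g{\left(q,j \right)} = 3 + \frac{-89 + j}{j + q}$ ($g{\left(q,j \right)} = 3 + \frac{j - 89}{q + j} = 3 + \frac{-89 + j}{j + q}$)
$- g{\left(p,\left(-34 - 1\right) \left(-41 - 14\right) \right)} = - \frac{-89 + 3 \left(-6\right) + 4 \left(-34 - 1\right) \left(-41 - 14\right)}{\left(-34 - 1\right) \left(-41 - 14\right) - 6} = - \frac{-89 - 18 + 4 \left(\left(-35\right) \left(-55\right)\right)}{\left(-35\right) \left(-55\right) - 6} = - \frac{-89 - 18 + 4 \cdot 1925}{1925 - 6} = - \frac{-89 - 18 + 7700}{1919} = - \frac{7593}{1919}$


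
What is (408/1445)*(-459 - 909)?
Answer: -32832/85 ≈ -386.26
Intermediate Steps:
(408/1445)*(-459 - 909) = (408*(1/1445))*(-1368) = (24/85)*(-1368) = -32832/85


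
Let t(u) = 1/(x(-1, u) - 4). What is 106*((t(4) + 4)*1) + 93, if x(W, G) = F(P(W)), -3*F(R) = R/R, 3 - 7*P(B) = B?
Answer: 6403/13 ≈ 492.54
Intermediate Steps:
P(B) = 3/7 - B/7
F(R) = -⅓ (F(R) = -R/(3*R) = -⅓*1 = -⅓)
x(W, G) = -⅓
t(u) = -3/13 (t(u) = 1/(-⅓ - 4) = 1/(-13/3) = -3/13)
106*((t(4) + 4)*1) + 93 = 106*((-3/13 + 4)*1) + 93 = 106*((49/13)*1) + 93 = 106*(49/13) + 93 = 5194/13 + 93 = 6403/13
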